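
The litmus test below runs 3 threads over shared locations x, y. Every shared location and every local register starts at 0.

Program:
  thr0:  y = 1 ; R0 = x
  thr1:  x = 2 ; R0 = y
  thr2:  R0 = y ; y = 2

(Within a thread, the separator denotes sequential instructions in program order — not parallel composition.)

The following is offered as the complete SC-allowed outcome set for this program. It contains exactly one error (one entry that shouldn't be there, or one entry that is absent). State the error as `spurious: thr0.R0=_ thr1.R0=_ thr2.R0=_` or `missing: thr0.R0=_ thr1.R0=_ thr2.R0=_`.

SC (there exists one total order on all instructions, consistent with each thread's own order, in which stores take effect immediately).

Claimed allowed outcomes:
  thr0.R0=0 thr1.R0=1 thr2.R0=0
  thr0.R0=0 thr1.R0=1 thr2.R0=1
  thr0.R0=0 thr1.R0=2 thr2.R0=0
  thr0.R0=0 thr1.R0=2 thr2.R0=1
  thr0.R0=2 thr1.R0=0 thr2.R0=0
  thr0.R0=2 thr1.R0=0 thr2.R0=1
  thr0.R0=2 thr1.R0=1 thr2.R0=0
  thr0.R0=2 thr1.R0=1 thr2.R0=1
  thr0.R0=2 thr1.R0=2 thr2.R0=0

missing: thr0.R0=2 thr1.R0=2 thr2.R0=1

outcome vector order: (thr0.R0,thr1.R0,thr2.R0)
under SC → (0,1,0); (0,1,1); (0,2,0); (0,2,1); (2,0,0); (2,0,1); (2,1,0); (2,1,1); (2,2,0); (2,2,1)
SC∖claimed = {(2,2,1)}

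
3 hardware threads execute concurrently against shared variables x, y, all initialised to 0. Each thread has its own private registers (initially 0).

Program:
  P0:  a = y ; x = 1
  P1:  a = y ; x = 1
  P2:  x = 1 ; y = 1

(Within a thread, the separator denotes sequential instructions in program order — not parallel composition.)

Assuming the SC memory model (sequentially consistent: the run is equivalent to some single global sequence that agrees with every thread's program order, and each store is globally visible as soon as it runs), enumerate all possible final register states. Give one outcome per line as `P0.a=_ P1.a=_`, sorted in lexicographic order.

outcome vector order: (P0.a,P1.a)
|SC outcomes| = 4

P0.a=0 P1.a=0
P0.a=0 P1.a=1
P0.a=1 P1.a=0
P0.a=1 P1.a=1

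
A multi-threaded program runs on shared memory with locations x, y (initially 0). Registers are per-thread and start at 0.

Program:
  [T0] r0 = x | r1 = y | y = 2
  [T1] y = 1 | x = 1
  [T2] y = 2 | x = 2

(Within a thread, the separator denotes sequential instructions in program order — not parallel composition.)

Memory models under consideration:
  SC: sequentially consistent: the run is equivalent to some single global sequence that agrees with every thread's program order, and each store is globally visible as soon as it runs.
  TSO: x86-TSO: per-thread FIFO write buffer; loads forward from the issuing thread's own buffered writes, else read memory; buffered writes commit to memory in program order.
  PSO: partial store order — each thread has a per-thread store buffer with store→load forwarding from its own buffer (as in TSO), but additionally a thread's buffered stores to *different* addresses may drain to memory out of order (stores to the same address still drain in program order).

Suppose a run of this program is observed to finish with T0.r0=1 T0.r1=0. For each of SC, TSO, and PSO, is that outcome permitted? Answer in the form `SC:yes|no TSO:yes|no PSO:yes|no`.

SC:no TSO:no PSO:yes

outcome vector order: (T0.r0,T0.r1)
under SC → 00 01 02 11 12 21 22
under TSO → 00 01 02 11 12 21 22
under PSO → 00 01 02 10 11 12 20 21 22
target 10 ∈ {PSO}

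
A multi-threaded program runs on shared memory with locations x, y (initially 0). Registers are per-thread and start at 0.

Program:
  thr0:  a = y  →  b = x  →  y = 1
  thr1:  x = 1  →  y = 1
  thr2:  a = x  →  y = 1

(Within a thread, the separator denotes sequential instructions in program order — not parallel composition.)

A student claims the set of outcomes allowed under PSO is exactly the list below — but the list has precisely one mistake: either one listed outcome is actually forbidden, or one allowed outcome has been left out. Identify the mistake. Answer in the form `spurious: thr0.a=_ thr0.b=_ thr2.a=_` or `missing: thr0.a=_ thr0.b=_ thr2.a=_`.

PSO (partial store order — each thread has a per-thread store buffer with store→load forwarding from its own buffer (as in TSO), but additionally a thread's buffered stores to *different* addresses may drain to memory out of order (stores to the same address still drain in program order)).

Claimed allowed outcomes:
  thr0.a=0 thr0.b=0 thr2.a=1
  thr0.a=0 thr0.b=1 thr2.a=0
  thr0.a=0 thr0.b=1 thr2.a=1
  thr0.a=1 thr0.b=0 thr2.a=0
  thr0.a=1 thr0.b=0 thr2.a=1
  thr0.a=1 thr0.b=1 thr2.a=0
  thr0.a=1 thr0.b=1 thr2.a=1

outcome vector order: (thr0.a,thr0.b,thr2.a)
PSO (8): 000; 001; 010; 011; 100; 101; 110; 111
PSO∖claimed = {000}

missing: thr0.a=0 thr0.b=0 thr2.a=0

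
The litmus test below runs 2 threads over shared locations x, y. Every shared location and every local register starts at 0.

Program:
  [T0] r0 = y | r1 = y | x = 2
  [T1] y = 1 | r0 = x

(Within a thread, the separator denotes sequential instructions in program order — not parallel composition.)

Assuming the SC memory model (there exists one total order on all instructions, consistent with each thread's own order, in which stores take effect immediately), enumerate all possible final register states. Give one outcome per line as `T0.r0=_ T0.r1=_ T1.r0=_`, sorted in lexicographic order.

T0.r0=0 T0.r1=0 T1.r0=0
T0.r0=0 T0.r1=0 T1.r0=2
T0.r0=0 T0.r1=1 T1.r0=0
T0.r0=0 T0.r1=1 T1.r0=2
T0.r0=1 T0.r1=1 T1.r0=0
T0.r0=1 T0.r1=1 T1.r0=2

outcome vector order: (T0.r0,T0.r1,T1.r0)
|SC outcomes| = 6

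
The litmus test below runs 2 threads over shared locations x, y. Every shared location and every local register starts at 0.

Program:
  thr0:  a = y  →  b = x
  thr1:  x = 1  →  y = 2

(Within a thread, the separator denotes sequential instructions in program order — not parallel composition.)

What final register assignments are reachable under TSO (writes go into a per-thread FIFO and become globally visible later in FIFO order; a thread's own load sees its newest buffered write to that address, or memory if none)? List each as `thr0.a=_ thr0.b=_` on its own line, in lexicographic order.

thr0.a=0 thr0.b=0
thr0.a=0 thr0.b=1
thr0.a=2 thr0.b=1

outcome vector order: (thr0.a,thr0.b)
|TSO outcomes| = 3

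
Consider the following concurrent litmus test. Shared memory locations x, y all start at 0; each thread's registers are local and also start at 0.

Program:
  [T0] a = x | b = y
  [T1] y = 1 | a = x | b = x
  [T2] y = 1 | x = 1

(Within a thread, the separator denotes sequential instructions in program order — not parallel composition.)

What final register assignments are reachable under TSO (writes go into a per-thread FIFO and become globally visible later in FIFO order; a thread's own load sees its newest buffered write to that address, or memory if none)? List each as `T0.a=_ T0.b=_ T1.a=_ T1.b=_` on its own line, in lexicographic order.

T0.a=0 T0.b=0 T1.a=0 T1.b=0
T0.a=0 T0.b=0 T1.a=0 T1.b=1
T0.a=0 T0.b=0 T1.a=1 T1.b=1
T0.a=0 T0.b=1 T1.a=0 T1.b=0
T0.a=0 T0.b=1 T1.a=0 T1.b=1
T0.a=0 T0.b=1 T1.a=1 T1.b=1
T0.a=1 T0.b=1 T1.a=0 T1.b=0
T0.a=1 T0.b=1 T1.a=0 T1.b=1
T0.a=1 T0.b=1 T1.a=1 T1.b=1

outcome vector order: (T0.a,T0.b,T1.a,T1.b)
|TSO outcomes| = 9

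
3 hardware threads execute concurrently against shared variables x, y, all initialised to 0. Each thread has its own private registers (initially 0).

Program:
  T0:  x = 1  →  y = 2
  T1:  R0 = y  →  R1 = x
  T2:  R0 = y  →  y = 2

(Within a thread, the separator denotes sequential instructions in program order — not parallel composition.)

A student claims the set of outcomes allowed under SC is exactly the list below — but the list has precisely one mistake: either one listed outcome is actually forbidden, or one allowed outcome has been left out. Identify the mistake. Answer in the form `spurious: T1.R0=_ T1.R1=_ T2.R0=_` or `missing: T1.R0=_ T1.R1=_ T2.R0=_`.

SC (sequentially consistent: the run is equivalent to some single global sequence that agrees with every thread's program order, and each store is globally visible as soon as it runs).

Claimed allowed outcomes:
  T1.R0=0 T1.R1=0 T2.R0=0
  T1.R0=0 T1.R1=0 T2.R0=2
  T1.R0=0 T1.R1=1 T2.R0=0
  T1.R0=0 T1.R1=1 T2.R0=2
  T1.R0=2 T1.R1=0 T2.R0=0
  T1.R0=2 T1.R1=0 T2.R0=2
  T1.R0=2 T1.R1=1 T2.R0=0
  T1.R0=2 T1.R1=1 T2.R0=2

outcome vector order: (T1.R0,T1.R1,T2.R0)
SC: 7 outcomes — {000 002 010 012 200 210 212}
claimed∖SC = {202}

spurious: T1.R0=2 T1.R1=0 T2.R0=2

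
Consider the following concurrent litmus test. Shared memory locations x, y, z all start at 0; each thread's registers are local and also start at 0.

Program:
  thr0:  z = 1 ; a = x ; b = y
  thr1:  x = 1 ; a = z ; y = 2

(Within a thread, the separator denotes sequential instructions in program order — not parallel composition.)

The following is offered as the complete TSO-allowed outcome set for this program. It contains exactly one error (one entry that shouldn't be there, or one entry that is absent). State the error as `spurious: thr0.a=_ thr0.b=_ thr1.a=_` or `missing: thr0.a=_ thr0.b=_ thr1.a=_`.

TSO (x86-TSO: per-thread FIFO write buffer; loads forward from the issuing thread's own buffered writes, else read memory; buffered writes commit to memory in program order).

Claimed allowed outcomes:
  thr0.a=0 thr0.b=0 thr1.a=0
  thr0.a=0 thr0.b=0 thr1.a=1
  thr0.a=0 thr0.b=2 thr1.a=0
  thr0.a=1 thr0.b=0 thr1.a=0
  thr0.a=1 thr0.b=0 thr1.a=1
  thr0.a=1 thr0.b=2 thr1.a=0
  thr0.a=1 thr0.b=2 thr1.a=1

outcome vector order: (thr0.a,thr0.b,thr1.a)
[TSO] allowed = {0/0/0 0/0/1 0/2/0 0/2/1 1/0/0 1/0/1 1/2/0 1/2/1}
TSO∖claimed = {0/2/1}

missing: thr0.a=0 thr0.b=2 thr1.a=1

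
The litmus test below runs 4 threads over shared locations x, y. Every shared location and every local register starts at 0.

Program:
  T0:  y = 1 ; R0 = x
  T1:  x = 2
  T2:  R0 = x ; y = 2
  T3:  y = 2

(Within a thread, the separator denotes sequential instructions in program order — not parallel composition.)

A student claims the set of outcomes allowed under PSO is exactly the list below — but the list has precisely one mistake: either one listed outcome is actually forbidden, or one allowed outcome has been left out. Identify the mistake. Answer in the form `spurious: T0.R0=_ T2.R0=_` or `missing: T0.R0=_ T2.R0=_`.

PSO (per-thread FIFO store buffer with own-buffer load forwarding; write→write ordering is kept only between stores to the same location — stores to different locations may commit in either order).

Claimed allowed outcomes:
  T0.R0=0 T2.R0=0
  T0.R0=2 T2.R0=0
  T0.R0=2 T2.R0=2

outcome vector order: (T0.R0,T2.R0)
under PSO → 00; 02; 20; 22
PSO∖claimed = {02}

missing: T0.R0=0 T2.R0=2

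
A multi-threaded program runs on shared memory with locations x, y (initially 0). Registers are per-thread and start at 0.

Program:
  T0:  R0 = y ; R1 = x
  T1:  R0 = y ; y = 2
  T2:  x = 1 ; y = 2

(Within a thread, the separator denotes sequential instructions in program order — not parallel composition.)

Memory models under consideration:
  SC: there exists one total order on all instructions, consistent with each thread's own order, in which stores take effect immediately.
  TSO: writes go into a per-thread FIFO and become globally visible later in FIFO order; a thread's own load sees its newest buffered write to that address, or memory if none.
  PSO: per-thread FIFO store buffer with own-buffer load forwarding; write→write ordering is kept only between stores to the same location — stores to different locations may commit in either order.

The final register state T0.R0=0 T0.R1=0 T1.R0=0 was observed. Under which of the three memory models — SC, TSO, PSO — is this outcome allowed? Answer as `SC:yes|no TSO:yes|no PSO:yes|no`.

outcome vector order: (T0.R0,T0.R1,T1.R0)
SC (7): 000; 002; 010; 012; 200; 210; 212
TSO (7): 000; 002; 010; 012; 200; 210; 212
PSO (8): 000; 002; 010; 012; 200; 202; 210; 212
target 000 ∈ {SC,TSO,PSO}

SC:yes TSO:yes PSO:yes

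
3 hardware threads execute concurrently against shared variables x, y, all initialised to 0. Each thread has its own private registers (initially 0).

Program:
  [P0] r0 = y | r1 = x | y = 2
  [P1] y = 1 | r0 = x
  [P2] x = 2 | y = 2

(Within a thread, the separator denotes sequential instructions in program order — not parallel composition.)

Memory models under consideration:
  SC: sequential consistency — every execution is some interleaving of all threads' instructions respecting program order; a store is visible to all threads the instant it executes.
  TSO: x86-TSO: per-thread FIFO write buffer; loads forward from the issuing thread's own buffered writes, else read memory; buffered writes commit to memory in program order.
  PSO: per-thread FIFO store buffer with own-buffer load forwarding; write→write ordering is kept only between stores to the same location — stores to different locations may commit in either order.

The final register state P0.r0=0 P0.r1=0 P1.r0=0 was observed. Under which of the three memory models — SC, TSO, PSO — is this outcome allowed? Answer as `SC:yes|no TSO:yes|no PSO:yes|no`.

outcome vector order: (P0.r0,P0.r1,P1.r0)
SC (10): 000 002 020 022 100 102 120 122 220 222
TSO (10): 000 002 020 022 100 102 120 122 220 222
PSO (12): 000 002 020 022 100 102 120 122 200 202 220 222
target 000 ∈ {SC,TSO,PSO}

SC:yes TSO:yes PSO:yes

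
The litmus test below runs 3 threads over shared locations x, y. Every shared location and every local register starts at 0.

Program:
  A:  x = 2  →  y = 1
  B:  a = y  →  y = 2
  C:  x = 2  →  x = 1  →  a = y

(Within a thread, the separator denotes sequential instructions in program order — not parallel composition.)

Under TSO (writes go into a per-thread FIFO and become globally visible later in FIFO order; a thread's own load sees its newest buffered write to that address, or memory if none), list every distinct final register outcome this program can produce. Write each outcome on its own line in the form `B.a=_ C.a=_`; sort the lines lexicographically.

outcome vector order: (B.a,C.a)
|TSO outcomes| = 6

B.a=0 C.a=0
B.a=0 C.a=1
B.a=0 C.a=2
B.a=1 C.a=0
B.a=1 C.a=1
B.a=1 C.a=2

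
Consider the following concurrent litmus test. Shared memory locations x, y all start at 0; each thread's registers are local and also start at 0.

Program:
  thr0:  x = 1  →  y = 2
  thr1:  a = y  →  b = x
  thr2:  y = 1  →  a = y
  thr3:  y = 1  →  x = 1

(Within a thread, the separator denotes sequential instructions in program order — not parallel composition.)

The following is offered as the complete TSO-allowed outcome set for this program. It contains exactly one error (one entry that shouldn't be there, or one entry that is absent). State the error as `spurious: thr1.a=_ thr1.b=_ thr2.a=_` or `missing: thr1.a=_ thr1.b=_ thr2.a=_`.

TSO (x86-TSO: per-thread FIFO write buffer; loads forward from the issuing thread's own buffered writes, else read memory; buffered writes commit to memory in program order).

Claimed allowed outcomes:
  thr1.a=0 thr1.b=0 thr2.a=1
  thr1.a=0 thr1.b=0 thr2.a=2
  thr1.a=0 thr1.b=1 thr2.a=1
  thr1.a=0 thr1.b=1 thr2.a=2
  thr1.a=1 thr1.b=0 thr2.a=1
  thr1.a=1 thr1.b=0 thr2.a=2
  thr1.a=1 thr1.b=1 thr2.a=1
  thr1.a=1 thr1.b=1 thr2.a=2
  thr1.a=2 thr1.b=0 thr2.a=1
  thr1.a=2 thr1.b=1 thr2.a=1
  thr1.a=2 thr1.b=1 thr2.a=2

outcome vector order: (thr1.a,thr1.b,thr2.a)
under TSO → (0,0,1); (0,0,2); (0,1,1); (0,1,2); (1,0,1); (1,0,2); (1,1,1); (1,1,2); (2,1,1); (2,1,2)
claimed∖TSO = {(2,0,1)}

spurious: thr1.a=2 thr1.b=0 thr2.a=1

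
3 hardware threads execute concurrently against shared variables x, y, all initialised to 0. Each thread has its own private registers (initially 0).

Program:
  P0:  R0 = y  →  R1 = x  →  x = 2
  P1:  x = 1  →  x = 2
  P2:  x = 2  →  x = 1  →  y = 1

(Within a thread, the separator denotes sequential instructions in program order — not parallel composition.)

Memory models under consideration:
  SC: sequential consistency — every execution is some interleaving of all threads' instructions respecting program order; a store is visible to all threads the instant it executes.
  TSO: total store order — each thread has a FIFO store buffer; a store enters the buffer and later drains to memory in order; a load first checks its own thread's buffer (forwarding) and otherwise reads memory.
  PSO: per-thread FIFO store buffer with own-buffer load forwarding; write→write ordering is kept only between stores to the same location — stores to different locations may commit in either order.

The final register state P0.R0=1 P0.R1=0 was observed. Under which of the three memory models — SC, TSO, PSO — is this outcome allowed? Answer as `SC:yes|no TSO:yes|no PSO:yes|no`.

SC:no TSO:no PSO:yes

outcome vector order: (P0.R0,P0.R1)
under SC → 0/0; 0/1; 0/2; 1/1; 1/2
under TSO → 0/0; 0/1; 0/2; 1/1; 1/2
under PSO → 0/0; 0/1; 0/2; 1/0; 1/1; 1/2
target 1/0 ∈ {PSO}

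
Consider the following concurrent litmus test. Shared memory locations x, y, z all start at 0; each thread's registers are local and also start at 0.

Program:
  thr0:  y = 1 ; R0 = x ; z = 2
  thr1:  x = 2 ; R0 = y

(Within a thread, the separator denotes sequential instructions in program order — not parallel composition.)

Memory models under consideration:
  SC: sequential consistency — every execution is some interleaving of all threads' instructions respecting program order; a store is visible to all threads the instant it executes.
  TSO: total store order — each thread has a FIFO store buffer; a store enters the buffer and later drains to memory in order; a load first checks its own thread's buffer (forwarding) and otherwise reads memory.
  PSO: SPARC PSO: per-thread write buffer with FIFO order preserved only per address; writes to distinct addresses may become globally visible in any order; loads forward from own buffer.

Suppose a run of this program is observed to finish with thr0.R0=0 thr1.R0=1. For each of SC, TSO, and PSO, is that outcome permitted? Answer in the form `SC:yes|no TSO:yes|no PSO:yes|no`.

outcome vector order: (thr0.R0,thr1.R0)
SC (3): 0/1, 2/0, 2/1
TSO (4): 0/0, 0/1, 2/0, 2/1
PSO (4): 0/0, 0/1, 2/0, 2/1
target 0/1 ∈ {SC,TSO,PSO}

SC:yes TSO:yes PSO:yes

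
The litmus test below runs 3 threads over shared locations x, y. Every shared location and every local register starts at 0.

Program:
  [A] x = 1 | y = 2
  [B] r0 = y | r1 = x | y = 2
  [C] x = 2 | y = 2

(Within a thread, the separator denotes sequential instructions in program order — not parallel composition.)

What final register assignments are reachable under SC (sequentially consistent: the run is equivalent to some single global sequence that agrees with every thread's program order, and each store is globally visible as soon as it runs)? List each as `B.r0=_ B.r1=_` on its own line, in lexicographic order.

B.r0=0 B.r1=0
B.r0=0 B.r1=1
B.r0=0 B.r1=2
B.r0=2 B.r1=1
B.r0=2 B.r1=2

outcome vector order: (B.r0,B.r1)
|SC outcomes| = 5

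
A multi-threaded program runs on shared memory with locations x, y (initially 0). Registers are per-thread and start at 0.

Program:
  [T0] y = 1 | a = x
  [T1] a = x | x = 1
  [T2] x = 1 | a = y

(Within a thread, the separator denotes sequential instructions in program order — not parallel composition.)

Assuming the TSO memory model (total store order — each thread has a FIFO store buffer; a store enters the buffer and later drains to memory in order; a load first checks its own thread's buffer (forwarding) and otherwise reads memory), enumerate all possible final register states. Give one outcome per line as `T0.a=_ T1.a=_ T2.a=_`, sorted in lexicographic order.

outcome vector order: (T0.a,T1.a,T2.a)
|TSO outcomes| = 8

T0.a=0 T1.a=0 T2.a=0
T0.a=0 T1.a=0 T2.a=1
T0.a=0 T1.a=1 T2.a=0
T0.a=0 T1.a=1 T2.a=1
T0.a=1 T1.a=0 T2.a=0
T0.a=1 T1.a=0 T2.a=1
T0.a=1 T1.a=1 T2.a=0
T0.a=1 T1.a=1 T2.a=1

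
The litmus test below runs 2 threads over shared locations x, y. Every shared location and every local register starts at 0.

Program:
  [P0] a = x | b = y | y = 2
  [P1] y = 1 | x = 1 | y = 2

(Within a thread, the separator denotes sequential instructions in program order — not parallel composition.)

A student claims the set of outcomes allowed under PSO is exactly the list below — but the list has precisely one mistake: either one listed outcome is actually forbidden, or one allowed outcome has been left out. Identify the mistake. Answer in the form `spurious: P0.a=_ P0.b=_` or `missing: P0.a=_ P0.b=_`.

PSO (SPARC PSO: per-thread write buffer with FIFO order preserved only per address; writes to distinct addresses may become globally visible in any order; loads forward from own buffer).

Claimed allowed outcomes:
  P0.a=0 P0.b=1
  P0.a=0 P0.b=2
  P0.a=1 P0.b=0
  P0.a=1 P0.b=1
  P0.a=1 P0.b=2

missing: P0.a=0 P0.b=0

outcome vector order: (P0.a,P0.b)
under PSO → (0,0); (0,1); (0,2); (1,0); (1,1); (1,2)
PSO∖claimed = {(0,0)}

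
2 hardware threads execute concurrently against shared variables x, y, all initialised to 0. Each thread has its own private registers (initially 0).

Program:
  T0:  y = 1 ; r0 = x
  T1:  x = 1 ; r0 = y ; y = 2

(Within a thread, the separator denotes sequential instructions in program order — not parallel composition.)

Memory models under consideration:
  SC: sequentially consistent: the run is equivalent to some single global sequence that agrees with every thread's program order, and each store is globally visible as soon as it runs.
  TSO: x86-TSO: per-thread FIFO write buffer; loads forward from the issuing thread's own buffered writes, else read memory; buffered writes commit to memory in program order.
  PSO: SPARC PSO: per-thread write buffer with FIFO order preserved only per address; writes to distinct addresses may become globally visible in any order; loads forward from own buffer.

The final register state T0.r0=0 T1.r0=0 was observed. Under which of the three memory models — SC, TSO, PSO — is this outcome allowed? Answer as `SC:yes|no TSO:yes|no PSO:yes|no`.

SC:no TSO:yes PSO:yes

outcome vector order: (T0.r0,T1.r0)
[SC] allowed = {0/1; 1/0; 1/1}
[TSO] allowed = {0/0; 0/1; 1/0; 1/1}
[PSO] allowed = {0/0; 0/1; 1/0; 1/1}
target 0/0 ∈ {TSO,PSO}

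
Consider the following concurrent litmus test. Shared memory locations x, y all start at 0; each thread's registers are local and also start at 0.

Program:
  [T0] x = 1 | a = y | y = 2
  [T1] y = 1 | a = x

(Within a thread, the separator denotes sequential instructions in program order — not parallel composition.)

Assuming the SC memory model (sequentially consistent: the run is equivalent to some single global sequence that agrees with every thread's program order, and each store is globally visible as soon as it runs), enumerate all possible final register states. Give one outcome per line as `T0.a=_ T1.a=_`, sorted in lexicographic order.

T0.a=0 T1.a=1
T0.a=1 T1.a=0
T0.a=1 T1.a=1

outcome vector order: (T0.a,T1.a)
|SC outcomes| = 3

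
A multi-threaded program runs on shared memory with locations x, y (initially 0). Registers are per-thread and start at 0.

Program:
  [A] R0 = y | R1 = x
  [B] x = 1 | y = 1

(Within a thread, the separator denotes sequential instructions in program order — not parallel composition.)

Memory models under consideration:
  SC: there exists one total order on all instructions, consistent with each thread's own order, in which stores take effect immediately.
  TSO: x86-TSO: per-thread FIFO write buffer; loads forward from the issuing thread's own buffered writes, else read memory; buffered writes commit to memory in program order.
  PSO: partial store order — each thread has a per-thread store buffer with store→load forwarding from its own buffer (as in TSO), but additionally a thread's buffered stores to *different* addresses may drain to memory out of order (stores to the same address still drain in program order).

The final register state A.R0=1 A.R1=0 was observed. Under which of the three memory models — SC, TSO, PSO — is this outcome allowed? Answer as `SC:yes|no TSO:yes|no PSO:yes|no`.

SC:no TSO:no PSO:yes

outcome vector order: (A.R0,A.R1)
SC: 3 outcomes — {0/0; 0/1; 1/1}
TSO: 3 outcomes — {0/0; 0/1; 1/1}
PSO: 4 outcomes — {0/0; 0/1; 1/0; 1/1}
target 1/0 ∈ {PSO}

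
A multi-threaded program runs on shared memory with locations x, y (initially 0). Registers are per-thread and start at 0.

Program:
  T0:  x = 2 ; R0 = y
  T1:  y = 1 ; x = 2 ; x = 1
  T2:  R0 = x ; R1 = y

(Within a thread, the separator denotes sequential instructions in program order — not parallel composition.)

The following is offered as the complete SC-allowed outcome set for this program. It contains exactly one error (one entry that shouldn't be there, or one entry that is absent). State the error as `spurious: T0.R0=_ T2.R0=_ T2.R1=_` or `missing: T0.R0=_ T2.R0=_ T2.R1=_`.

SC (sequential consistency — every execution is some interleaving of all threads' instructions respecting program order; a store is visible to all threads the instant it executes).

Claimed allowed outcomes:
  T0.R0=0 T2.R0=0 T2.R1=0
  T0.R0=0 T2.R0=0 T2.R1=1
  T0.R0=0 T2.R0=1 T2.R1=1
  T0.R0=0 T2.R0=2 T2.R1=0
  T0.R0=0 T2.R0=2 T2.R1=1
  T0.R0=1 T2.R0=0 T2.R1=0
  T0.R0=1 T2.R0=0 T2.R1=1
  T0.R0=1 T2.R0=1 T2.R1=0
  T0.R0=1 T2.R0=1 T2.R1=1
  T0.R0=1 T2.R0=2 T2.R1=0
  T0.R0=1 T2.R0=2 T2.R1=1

outcome vector order: (T0.R0,T2.R0,T2.R1)
[SC] allowed = {<0 0 0>; <0 0 1>; <0 1 1>; <0 2 0>; <0 2 1>; <1 0 0>; <1 0 1>; <1 1 1>; <1 2 0>; <1 2 1>}
claimed∖SC = {<1 1 0>}

spurious: T0.R0=1 T2.R0=1 T2.R1=0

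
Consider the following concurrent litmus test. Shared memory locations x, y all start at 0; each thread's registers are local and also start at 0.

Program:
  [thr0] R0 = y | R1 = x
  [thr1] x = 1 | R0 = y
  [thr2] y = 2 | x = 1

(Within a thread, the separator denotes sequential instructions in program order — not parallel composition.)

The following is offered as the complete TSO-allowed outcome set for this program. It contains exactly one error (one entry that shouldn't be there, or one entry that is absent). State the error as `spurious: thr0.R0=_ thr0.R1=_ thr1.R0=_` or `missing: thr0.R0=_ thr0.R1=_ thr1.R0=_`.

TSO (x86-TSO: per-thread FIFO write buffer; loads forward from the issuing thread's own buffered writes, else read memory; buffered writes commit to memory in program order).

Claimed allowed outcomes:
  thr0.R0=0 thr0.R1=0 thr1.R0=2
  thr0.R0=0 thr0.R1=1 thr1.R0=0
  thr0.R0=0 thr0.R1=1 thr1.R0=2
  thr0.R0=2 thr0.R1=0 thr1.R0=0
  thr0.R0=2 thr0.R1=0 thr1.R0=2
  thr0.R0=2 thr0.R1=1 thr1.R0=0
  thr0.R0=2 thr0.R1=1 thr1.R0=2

outcome vector order: (thr0.R0,thr0.R1,thr1.R0)
under TSO → 0/0/0; 0/0/2; 0/1/0; 0/1/2; 2/0/0; 2/0/2; 2/1/0; 2/1/2
TSO∖claimed = {0/0/0}

missing: thr0.R0=0 thr0.R1=0 thr1.R0=0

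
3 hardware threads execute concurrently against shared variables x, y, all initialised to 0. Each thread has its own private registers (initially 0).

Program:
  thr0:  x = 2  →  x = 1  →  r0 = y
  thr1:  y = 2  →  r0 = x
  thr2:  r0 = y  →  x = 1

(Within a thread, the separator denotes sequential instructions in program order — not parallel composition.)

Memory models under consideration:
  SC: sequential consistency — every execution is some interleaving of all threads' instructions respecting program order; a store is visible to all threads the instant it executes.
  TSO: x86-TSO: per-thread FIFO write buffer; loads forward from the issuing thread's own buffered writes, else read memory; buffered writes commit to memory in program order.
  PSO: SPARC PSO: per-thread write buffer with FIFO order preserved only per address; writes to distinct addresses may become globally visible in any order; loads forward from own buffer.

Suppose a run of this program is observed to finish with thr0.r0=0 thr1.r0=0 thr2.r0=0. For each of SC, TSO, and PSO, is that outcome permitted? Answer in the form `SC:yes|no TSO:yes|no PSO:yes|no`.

outcome vector order: (thr0.r0,thr1.r0,thr2.r0)
SC (8): 0/1/0 0/1/2 2/0/0 2/0/2 2/1/0 2/1/2 2/2/0 2/2/2
TSO (12): 0/0/0 0/0/2 0/1/0 0/1/2 0/2/0 0/2/2 2/0/0 2/0/2 2/1/0 2/1/2 2/2/0 2/2/2
PSO (12): 0/0/0 0/0/2 0/1/0 0/1/2 0/2/0 0/2/2 2/0/0 2/0/2 2/1/0 2/1/2 2/2/0 2/2/2
target 0/0/0 ∈ {TSO,PSO}

SC:no TSO:yes PSO:yes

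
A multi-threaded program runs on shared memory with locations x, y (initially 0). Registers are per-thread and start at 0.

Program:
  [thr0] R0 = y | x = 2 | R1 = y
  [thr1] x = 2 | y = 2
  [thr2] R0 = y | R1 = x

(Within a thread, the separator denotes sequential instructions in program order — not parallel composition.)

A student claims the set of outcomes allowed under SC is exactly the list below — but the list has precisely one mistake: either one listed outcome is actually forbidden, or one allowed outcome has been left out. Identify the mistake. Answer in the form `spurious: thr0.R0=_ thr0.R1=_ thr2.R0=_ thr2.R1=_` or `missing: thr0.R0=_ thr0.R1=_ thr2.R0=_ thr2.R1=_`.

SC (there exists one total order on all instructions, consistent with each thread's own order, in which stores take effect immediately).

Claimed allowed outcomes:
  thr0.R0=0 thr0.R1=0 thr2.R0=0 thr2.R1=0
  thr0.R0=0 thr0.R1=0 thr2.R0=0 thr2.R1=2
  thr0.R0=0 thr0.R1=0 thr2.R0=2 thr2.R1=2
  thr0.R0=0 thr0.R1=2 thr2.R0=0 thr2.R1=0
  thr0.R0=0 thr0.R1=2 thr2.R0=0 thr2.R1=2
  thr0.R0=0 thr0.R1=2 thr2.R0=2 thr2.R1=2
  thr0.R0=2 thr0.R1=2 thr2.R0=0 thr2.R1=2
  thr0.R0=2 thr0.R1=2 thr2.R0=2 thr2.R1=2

missing: thr0.R0=2 thr0.R1=2 thr2.R0=0 thr2.R1=0

outcome vector order: (thr0.R0,thr0.R1,thr2.R0,thr2.R1)
[SC] allowed = {(0,0,0,0), (0,0,0,2), (0,0,2,2), (0,2,0,0), (0,2,0,2), (0,2,2,2), (2,2,0,0), (2,2,0,2), (2,2,2,2)}
SC∖claimed = {(2,2,0,0)}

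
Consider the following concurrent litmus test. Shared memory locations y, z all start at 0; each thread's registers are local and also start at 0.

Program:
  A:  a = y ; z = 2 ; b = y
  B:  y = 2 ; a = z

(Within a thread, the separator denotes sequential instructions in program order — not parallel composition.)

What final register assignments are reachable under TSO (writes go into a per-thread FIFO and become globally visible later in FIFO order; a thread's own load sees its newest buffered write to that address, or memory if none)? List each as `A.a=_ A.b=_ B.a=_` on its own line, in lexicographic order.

outcome vector order: (A.a,A.b,B.a)
|TSO outcomes| = 6

A.a=0 A.b=0 B.a=0
A.a=0 A.b=0 B.a=2
A.a=0 A.b=2 B.a=0
A.a=0 A.b=2 B.a=2
A.a=2 A.b=2 B.a=0
A.a=2 A.b=2 B.a=2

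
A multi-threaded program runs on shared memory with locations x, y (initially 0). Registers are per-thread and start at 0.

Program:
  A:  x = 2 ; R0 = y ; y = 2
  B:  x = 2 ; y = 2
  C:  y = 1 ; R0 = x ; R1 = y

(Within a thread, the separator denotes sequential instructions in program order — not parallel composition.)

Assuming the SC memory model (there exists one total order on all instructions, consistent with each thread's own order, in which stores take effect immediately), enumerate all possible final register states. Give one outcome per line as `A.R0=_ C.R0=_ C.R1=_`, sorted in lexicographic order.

A.R0=0 C.R0=2 C.R1=1
A.R0=0 C.R0=2 C.R1=2
A.R0=1 C.R0=0 C.R1=1
A.R0=1 C.R0=0 C.R1=2
A.R0=1 C.R0=2 C.R1=1
A.R0=1 C.R0=2 C.R1=2
A.R0=2 C.R0=0 C.R1=1
A.R0=2 C.R0=0 C.R1=2
A.R0=2 C.R0=2 C.R1=1
A.R0=2 C.R0=2 C.R1=2

outcome vector order: (A.R0,C.R0,C.R1)
|SC outcomes| = 10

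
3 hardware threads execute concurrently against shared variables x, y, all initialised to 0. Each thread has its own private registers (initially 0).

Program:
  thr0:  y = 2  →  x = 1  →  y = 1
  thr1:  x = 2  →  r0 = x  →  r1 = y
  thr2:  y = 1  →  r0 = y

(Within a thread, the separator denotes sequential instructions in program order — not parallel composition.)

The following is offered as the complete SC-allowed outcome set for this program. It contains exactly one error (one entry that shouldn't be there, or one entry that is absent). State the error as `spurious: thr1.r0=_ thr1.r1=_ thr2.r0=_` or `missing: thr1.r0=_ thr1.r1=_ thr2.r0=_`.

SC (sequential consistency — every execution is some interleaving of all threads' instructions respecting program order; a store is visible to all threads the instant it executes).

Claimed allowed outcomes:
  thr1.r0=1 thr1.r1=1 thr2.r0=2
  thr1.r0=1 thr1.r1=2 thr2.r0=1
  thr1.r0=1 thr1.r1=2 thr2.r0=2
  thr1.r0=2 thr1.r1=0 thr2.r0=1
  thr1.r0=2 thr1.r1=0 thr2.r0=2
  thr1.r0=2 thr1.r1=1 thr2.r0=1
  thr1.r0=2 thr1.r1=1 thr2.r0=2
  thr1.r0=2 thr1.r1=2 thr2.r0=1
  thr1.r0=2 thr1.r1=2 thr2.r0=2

missing: thr1.r0=1 thr1.r1=1 thr2.r0=1

outcome vector order: (thr1.r0,thr1.r1,thr2.r0)
under SC → 1/1/1, 1/1/2, 1/2/1, 1/2/2, 2/0/1, 2/0/2, 2/1/1, 2/1/2, 2/2/1, 2/2/2
SC∖claimed = {1/1/1}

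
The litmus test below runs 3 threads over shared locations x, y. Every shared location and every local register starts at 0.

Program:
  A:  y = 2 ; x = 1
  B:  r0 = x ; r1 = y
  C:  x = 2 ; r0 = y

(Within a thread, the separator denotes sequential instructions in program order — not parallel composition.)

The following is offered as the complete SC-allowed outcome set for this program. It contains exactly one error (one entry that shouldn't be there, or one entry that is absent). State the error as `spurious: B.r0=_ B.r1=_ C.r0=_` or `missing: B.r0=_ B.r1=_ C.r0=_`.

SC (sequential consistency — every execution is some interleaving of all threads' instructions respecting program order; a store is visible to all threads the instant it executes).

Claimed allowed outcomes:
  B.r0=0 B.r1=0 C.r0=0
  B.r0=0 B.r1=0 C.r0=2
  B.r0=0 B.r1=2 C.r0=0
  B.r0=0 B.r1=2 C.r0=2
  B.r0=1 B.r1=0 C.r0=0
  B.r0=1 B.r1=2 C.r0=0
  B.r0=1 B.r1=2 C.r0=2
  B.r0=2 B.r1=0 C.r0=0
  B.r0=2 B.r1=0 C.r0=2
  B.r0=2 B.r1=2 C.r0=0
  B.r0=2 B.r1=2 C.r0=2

spurious: B.r0=1 B.r1=0 C.r0=0

outcome vector order: (B.r0,B.r1,C.r0)
SC: 10 outcomes — {(0,0,0), (0,0,2), (0,2,0), (0,2,2), (1,2,0), (1,2,2), (2,0,0), (2,0,2), (2,2,0), (2,2,2)}
claimed∖SC = {(1,0,0)}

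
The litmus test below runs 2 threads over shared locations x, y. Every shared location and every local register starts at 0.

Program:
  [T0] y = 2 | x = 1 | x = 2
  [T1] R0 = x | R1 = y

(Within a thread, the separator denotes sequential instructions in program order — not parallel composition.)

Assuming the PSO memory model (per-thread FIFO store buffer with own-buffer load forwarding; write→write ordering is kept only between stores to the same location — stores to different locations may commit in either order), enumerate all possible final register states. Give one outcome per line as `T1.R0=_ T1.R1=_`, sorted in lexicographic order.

outcome vector order: (T1.R0,T1.R1)
|PSO outcomes| = 6

T1.R0=0 T1.R1=0
T1.R0=0 T1.R1=2
T1.R0=1 T1.R1=0
T1.R0=1 T1.R1=2
T1.R0=2 T1.R1=0
T1.R0=2 T1.R1=2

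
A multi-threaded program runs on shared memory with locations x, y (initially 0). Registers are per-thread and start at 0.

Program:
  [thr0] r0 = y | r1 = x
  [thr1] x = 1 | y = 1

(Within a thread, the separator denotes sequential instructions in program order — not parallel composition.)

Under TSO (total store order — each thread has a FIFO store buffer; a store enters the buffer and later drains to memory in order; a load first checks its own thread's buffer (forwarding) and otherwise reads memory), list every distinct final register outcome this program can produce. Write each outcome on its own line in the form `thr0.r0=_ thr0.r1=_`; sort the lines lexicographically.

thr0.r0=0 thr0.r1=0
thr0.r0=0 thr0.r1=1
thr0.r0=1 thr0.r1=1

outcome vector order: (thr0.r0,thr0.r1)
|TSO outcomes| = 3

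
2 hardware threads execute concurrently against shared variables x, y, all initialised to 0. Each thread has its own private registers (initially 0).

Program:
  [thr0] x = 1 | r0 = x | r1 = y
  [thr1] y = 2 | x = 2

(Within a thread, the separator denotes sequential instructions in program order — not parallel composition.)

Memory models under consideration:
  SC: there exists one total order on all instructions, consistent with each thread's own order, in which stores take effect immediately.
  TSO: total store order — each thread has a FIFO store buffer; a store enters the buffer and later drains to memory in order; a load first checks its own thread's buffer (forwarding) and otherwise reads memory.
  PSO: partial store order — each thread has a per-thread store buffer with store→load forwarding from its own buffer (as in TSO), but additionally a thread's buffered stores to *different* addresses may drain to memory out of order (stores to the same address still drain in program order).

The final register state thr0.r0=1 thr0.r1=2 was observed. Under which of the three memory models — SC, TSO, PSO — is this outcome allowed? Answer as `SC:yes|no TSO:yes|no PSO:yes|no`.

outcome vector order: (thr0.r0,thr0.r1)
SC: 3 outcomes — {1/0; 1/2; 2/2}
TSO: 3 outcomes — {1/0; 1/2; 2/2}
PSO: 4 outcomes — {1/0; 1/2; 2/0; 2/2}
target 1/2 ∈ {SC,TSO,PSO}

SC:yes TSO:yes PSO:yes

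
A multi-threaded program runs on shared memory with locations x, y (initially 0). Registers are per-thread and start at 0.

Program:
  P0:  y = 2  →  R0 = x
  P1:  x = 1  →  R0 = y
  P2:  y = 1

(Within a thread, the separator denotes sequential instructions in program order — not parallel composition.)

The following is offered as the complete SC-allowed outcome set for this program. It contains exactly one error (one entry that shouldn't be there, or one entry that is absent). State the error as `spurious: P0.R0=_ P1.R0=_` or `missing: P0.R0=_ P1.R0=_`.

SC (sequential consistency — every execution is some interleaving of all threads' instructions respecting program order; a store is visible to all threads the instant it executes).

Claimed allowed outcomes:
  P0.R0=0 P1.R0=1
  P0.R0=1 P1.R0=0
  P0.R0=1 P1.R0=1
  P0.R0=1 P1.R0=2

missing: P0.R0=0 P1.R0=2

outcome vector order: (P0.R0,P1.R0)
SC: 5 outcomes — {(0,1), (0,2), (1,0), (1,1), (1,2)}
SC∖claimed = {(0,2)}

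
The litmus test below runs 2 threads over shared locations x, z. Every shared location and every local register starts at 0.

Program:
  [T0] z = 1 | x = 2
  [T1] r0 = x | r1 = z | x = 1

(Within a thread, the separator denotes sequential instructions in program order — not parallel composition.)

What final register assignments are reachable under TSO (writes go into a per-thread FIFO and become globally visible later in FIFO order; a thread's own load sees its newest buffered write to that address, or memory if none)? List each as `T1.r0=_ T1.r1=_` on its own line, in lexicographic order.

outcome vector order: (T1.r0,T1.r1)
|TSO outcomes| = 3

T1.r0=0 T1.r1=0
T1.r0=0 T1.r1=1
T1.r0=2 T1.r1=1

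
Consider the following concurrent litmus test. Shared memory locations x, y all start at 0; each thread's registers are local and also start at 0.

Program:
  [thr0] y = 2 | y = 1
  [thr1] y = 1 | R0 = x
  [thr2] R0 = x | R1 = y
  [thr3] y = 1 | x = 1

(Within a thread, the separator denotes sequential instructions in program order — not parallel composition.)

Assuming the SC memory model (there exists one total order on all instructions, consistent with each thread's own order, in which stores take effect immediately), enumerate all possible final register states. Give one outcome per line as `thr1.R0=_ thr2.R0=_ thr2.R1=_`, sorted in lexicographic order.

outcome vector order: (thr1.R0,thr2.R0,thr2.R1)
|SC outcomes| = 10

thr1.R0=0 thr2.R0=0 thr2.R1=0
thr1.R0=0 thr2.R0=0 thr2.R1=1
thr1.R0=0 thr2.R0=0 thr2.R1=2
thr1.R0=0 thr2.R0=1 thr2.R1=1
thr1.R0=0 thr2.R0=1 thr2.R1=2
thr1.R0=1 thr2.R0=0 thr2.R1=0
thr1.R0=1 thr2.R0=0 thr2.R1=1
thr1.R0=1 thr2.R0=0 thr2.R1=2
thr1.R0=1 thr2.R0=1 thr2.R1=1
thr1.R0=1 thr2.R0=1 thr2.R1=2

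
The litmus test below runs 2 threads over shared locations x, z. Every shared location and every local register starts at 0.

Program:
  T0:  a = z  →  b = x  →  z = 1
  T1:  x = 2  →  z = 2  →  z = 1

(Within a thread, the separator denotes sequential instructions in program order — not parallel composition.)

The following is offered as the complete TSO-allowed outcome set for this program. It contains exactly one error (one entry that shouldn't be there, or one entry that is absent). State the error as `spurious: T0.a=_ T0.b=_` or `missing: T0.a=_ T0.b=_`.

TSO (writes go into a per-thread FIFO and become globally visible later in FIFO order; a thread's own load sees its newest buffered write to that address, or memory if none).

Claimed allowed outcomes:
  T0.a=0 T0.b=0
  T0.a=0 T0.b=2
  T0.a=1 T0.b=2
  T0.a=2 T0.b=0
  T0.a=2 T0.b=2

outcome vector order: (T0.a,T0.b)
TSO (4): 00 02 12 22
claimed∖TSO = {20}

spurious: T0.a=2 T0.b=0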